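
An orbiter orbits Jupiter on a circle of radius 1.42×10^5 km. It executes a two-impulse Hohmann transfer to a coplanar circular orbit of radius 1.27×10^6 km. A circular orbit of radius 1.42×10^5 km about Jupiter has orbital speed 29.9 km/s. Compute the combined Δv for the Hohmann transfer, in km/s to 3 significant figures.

From the circular-orbit relation v² = μ/r at r = 1.42×10^5 km: μ = v²r = (29.9)² × 1.42×10^5 = 1.26949×10^8 km³/s².
The Hohmann ellipse has a_t = (r₁ + r₂)/2 = 7.060×10^5 km.
At r₁ the circular-orbit speed is v₁ = √(μ/r₁) = 29.900 km/s.
On the transfer ellipse at r₁, vis-viva gives v_p = √[μ(2/r₁ − 1/a_t)] = 40.102 km/s.
First burn Δv₁ = |v_p − v₁| = 10.202 km/s.
Circular speed at r₂: v₂ = √(μ/r₂) = 9.9980 km/s.
Transfer-orbit speed at r₂: v_a = √[μ(2/r₂ − 1/a_t)] = 4.4839 km/s.
Second burn Δv₂ = |v₂ − v_a| = 5.5141 km/s.
Total Δv = Δv₁ + Δv₂ = 15.72 km/s.

Δv = 15.7 km/s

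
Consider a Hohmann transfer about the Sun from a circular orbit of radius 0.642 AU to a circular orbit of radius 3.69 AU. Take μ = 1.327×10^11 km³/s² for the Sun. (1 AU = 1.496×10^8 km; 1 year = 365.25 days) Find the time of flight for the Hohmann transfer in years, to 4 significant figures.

In km: r₁ = 0.642 × 1.496×10^8 = 9.60432×10^7 km; r₂ = 3.69 × 1.496×10^8 = 5.52024×10^8 km.
Semi-major axis of the transfer orbit: a_t = (9.60432×10^7 + 5.52024×10^8)/2 = 3.240336×10^8 km.
By Kepler's third law the transfer-orbit period is T = 2π√(a_t³/μ), so t = T/2 = 5.030×10^7 s.
Converting: 5.030×10^7 s ÷ 3.15576×10^7 s/year (365.25 × 86400) = 1.594 years.

t = 1.594 years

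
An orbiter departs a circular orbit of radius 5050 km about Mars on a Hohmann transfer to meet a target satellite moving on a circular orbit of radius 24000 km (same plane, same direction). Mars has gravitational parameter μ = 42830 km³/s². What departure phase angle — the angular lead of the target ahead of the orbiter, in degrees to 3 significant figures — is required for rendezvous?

Semi-major axis of the transfer orbit: a_t = (5050 + 24000)/2 = 14525 km.
The half-period of the transfer ellipse is t = π√(a_t³/μ) = 26573.6 s.
Target angular speed ω₂ = √(μ/r₂³) = 5.56618×10^-5 rad/s.
Angle swept by the target during transfer: ω₂·t = 1.47913 rad = 84.748°.
The orbiter traverses 180° on the transfer ellipse, so the target must lead by 180° − 84.748° = 95.3°.

φ = 95.3°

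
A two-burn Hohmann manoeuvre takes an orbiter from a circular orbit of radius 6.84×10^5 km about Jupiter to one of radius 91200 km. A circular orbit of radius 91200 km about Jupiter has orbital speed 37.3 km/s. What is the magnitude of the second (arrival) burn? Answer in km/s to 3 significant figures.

From the circular-orbit relation v² = μ/r at r = 91200 km: μ = v²r = (37.3)² × 91200 = 1.26886×10^8 km³/s².
Semi-major axis of the transfer orbit: a_t = (6.840×10^5 + 91200)/2 = 3.876×10^5 km.
Circular speed at r = 91200 km: v_c = √(μ/r) = 37.30 km/s.
Transfer-orbit speed at the same r (vis-viva, a = a_t): v_t = √[μ(2/r − 1/a_t)] = 49.55 km/s.
Δv₂ = |v_t − v_c| = |49.55 − 37.30| = 12.25 km/s.

Δv₂ = 12.3 km/s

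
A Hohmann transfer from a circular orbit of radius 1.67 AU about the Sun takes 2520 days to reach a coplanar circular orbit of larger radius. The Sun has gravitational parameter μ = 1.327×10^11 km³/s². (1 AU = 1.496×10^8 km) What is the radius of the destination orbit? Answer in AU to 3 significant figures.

In km: r₁ = 1.67 × 1.496×10^8 = 2.49832×10^8 km.
Transfer time t = 2520 days = 2.17728×10^8 s, and t = π√(a_t³/μ).
So a_t = (μ t²/π²)^(1/3) = (1.327×10^11 × (2.17728×10^8)² / π²)^(1/3) = 8.6060×10^8 km.
Since a_t = (r₁ + r₂)/2, r₂ = 2a_t − r₁ = 2×8.6060×10^8 − 2.49832×10^8 = 1.471368×10^9 km.
In AU: r₂ = 1.471368×10^9 / 1.496×10^8 = 9.84 AU.

r₂ = 9.84 AU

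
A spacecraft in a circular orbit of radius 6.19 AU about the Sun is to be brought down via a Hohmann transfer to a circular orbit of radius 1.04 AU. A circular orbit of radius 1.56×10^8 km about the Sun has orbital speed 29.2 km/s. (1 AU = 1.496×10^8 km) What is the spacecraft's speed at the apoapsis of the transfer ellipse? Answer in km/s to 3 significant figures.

v = 6.43 km/s

From the circular-orbit relation v² = μ/r at r = 1.56×10^8 km: μ = v²r = (29.2)² × 1.56×10^8 = 1.33012×10^11 km³/s².
In km: r₁ = 6.19 × 1.496×10^8 = 9.26024×10^8 km; r₂ = 1.04 × 1.496×10^8 = 1.55584×10^8 km.
Semi-major axis of the transfer orbit: a_t = (9.26024×10^8 + 1.55584×10^8)/2 = 5.40804×10^8 km.
The apoapsis of the transfer ellipse is at r = 9.26024×10^8 km.
Applying v² = μ(2/r − 1/a_t): v = 6.428 km/s.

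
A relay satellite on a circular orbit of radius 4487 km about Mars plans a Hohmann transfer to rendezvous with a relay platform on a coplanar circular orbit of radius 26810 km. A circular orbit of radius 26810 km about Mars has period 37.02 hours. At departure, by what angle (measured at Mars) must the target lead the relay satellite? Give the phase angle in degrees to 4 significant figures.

From Kepler's third law T² = 4π²r³/μ at r = 26810 km, T = 37.02 hours = 37.02 × 3600 s = 1.33272×10^5 s: μ = 4π²r³/T² = 42832.4 km³/s².
The Hohmann ellipse has a_t = (r₁ + r₂)/2 = 15648.5 km.
The half-period of the transfer ellipse is t = π√(a_t³/μ) = 29710 s.
Target angular speed ω₂ = √(μ/r₂³) = 4.715×10^-5 rad/s.
Angle swept by the target during transfer: ω₂·t = 1.401 rad = 80.27°.
The relay satellite traverses 180° on the transfer ellipse, so the target must lead by 180° − 80.27° = 99.73°.

φ = 99.73°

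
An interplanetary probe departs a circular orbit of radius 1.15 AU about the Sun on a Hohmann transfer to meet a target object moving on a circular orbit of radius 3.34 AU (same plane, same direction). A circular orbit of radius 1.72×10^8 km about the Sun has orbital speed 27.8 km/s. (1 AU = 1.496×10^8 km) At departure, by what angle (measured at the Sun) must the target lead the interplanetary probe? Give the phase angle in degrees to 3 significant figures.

φ = 80.8°

From the circular-orbit relation v² = μ/r at r = 1.72×10^8 km: μ = v²r = (27.8)² × 1.72×10^8 = 1.32928×10^11 km³/s².
In km: r₁ = 1.15 × 1.496×10^8 = 1.7204×10^8 km; r₂ = 3.34 × 1.496×10^8 = 4.99664×10^8 km.
Semi-major axis of the transfer orbit: a_t = (1.7204×10^8 + 4.99664×10^8)/2 = 3.35852×10^8 km.
Transfer time t = π√(a_t³/μ) = 5.304×10^7 s.
Target angular speed ω₂ = √(μ/r₂³) = 3.264×10^-8 rad/s.
Angle swept by the target during transfer: ω₂·t = 1.7312 rad = 99.19°.
Arrival is 180° from departure on the ellipse, so φ = 180° − 99.19° = 80.8°.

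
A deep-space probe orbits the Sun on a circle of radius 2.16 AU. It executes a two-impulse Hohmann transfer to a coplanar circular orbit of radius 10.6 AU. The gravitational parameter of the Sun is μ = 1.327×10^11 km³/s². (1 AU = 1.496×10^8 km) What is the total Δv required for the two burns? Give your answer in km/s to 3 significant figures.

In km: r₁ = 2.16 × 1.496×10^8 = 3.23136×10^8 km; r₂ = 10.6 × 1.496×10^8 = 1.58576×10^9 km.
Semi-major axis of the transfer orbit: a_t = (3.23136×10^8 + 1.58576×10^9)/2 = 9.54448×10^8 km.
At r₁ the circular-orbit speed is v₁ = √(μ/r₁) = 20.265 km/s.
Transfer-orbit speed at r₁ (vis-viva): v_p = √[μ(2/r₁ − 1/a_t)] = 26.121 km/s.
First burn Δv₁ = |v_p − v₁| = 5.856 km/s.
At r₂, v₂ = √(μ/r₂) = 9.148 km/s.
Transfer-orbit speed at r₂: v_a = √[μ(2/r₂ − 1/a_t)] = 5.323 km/s.
Second burn Δv₂ = |v₂ − v_a| = 3.825 km/s.
Δv = Δv₁ + Δv₂ = 5.856 + 3.825 = 9.681 km/s.

Δv = 9.68 km/s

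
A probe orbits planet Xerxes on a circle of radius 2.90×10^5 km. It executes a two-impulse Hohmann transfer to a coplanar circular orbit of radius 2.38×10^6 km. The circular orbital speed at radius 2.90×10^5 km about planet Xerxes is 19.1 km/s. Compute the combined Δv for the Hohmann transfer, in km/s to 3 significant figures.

From the circular-orbit relation v² = μ/r at r = 2.90×10^5 km: μ = v²r = (19.1)² × 2.90×10^5 = 1.05795×10^8 km³/s².
Transfer-ellipse semi-major axis a_t = (r₁ + r₂)/2 = (2.900×10^5 + 2.380×10^6)/2 = 1.335×10^6 km.
Circular speed at r₁: v₁ = √(μ/r₁) = √(1.05795×10^8/2.900×10^5) = 19.100 km/s.
Transfer-orbit speed at r₁ (v² = μ(2/r − 1/a)): v_p = √[μ(2/r₁ − 1/a_t)] = 25.502 km/s.
First burn Δv₁ = |v_p − v₁| = 6.402 km/s.
At r₂, v₂ = √(μ/r₂) = 6.667 km/s.
Transfer-orbit speed at r₂: v_a = √[μ(2/r₂ − 1/a_t)] = 3.107 km/s.
Second burn Δv₂ = |v₂ − v_a| = 3.560 km/s.
Total Δv = Δv₁ + Δv₂ = 9.962 km/s.

Δv = 9.96 km/s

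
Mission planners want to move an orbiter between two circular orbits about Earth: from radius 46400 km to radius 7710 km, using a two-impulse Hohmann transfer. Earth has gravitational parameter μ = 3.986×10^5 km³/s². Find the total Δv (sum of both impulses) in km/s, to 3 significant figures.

Semi-major axis of the transfer orbit: a_t = (46400 + 7710)/2 = 27055 km.
Circular speed at r₁: v₁ = √(μ/r₁) = √(3.986×10^5/46400) = 2.931 km/s.
Transfer-orbit speed at r₁ (vis-viva): v_a = √[μ(2/r₁ − 1/a_t)] = 1.565 km/s.
First burn Δv₁ = |v_a − v₁| = 1.366 km/s.
Circular speed at r₂: v₂ = √(μ/r₂) = 7.190 km/s.
Transfer-orbit speed at r₂: v_p = √[μ(2/r₂ − 1/a_t)] = 9.416 km/s.
Second burn Δv₂ = |v₂ − v_p| = 2.226 km/s.
Δv = Δv₁ + Δv₂ = 1.366 + 2.226 = 3.592 km/s.

Δv = 3.59 km/s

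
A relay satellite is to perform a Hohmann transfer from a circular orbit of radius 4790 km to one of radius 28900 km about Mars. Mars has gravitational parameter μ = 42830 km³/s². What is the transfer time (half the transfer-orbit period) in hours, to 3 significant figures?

The Hohmann ellipse has a_t = (r₁ + r₂)/2 = 16845 km.
Transfer time t = π√(a_t³/μ) = π√((16845)³ / 42830) = 33190 s.
Converting: 33190 s ÷ 3600 s/hour = 9.22 hours.

t = 9.22 hours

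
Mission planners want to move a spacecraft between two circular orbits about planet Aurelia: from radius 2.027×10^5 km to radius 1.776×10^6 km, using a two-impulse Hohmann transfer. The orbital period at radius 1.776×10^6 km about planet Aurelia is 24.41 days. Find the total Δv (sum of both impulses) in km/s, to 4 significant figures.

From Kepler's third law T² = 4π²r³/μ at r = 1.776×10^6 km, T = 24.41 days = 24.41 × 86400 s = 2.109024×10^6 s: μ = 4π²r³/T² = 4.97194×10^7 km³/s².
Transfer-ellipse semi-major axis a_t = (r₁ + r₂)/2 = (2.027×10^5 + 1.776×10^6)/2 = 9.8935×10^5 km.
Circular speed at r₁: v₁ = √(μ/r₁) = √(4.97194×10^7/2.027×10^5) = 15.662 km/s.
Transfer-orbit speed at r₁ (v² = μ(2/r − 1/a)): v_p = √[μ(2/r₁ − 1/a_t)] = 20.984 km/s.
First burn Δv₁ = |v_p − v₁| = 5.322 km/s.
At r₂, v₂ = √(μ/r₂) = 5.291 km/s.
Transfer-orbit speed at r₂: v_a = √[μ(2/r₂ − 1/a_t)] = 2.395 km/s.
Second burn Δv₂ = |v₂ − v_a| = 2.896 km/s.
Total Δv = Δv₁ + Δv₂ = 8.218 km/s.

Δv = 8.218 km/s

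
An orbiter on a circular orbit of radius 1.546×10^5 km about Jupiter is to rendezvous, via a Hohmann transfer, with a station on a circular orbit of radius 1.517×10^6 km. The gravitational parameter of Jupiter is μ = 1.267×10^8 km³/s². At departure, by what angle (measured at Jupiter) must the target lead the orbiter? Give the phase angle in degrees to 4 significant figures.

φ = 106.4°

The Hohmann ellipse has a_t = (r₁ + r₂)/2 = 8.358×10^5 km.
Transfer time t = π√(a_t³/μ) = 2.13263×10^5 s.
The target's mean motion on its circular orbit is ω₂ = √(μ/r₂³) = 6.02435×10^-6 rad/s.
Angle swept by the target during transfer: ω₂·t = 1.2848 rad = 73.61°.
Arrival is 180° from departure on the ellipse, so φ = 180° − 73.61° = 106.4°.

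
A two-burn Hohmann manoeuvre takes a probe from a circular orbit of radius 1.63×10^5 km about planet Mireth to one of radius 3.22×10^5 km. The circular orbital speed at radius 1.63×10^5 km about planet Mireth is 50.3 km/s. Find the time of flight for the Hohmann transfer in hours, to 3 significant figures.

From the circular-orbit relation v² = μ/r at r = 1.63×10^5 km: μ = v²r = (50.3)² × 1.63×10^5 = 4.12405×10^8 km³/s².
Semi-major axis of the transfer orbit: a_t = (1.630×10^5 + 3.220×10^5)/2 = 2.425×10^5 km.
By Kepler's third law the transfer-orbit period is T = 2π√(a_t³/μ), so t = T/2 = 18470 s.
Converting: 18470 s ÷ 3600 s/hour = 5.13 hours.

t = 5.13 hours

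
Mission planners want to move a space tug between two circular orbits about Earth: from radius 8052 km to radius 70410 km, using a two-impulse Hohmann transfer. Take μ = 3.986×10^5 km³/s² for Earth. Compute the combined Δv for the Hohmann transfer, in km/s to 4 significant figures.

Δv = 3.691 km/s

Semi-major axis of the transfer orbit: a_t = (8052 + 70410)/2 = 39231 km.
Circular speed at r₁: v₁ = √(μ/r₁) = √(3.986×10^5/8052) = 7.036 km/s.
On the transfer ellipse at r₁, vis-viva gives v_p = √[μ(2/r₁ − 1/a_t)] = 9.426 km/s.
First burn Δv₁ = |v_p − v₁| = 2.390 km/s.
At r₂, v₂ = √(μ/r₂) = 2.379 km/s.
Transfer-orbit speed at r₂: v_a = √[μ(2/r₂ − 1/a_t)] = 1.078 km/s.
Second burn Δv₂ = |v₂ − v_a| = 1.301 km/s.
Δv = Δv₁ + Δv₂ = 2.390 + 1.301 = 3.691 km/s.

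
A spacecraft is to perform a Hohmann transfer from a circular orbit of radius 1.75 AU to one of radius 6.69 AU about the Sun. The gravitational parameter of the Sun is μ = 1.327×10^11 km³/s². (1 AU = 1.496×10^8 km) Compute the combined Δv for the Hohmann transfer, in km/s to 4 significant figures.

In km: r₁ = 1.75 × 1.496×10^8 = 2.618×10^8 km; r₂ = 6.69 × 1.496×10^8 = 1.000824×10^9 km.
Transfer-ellipse semi-major axis a_t = (r₁ + r₂)/2 = (2.618×10^8 + 1.000824×10^9)/2 = 6.31312×10^8 km.
Circular speed at r₁: v₁ = √(μ/r₁) = √(1.327×10^11/2.618×10^8) = 22.514 km/s.
On the transfer ellipse at r₁, v² = μ(2/r − 1/a) gives v_p = √[μ(2/r₁ − 1/a_t)] = 28.347 km/s.
First burn Δv₁ = |v_p − v₁| = 5.833 km/s.
At r₂, v₂ = √(μ/r₂) = 11.515 km/s.
Transfer-orbit speed at r₂: v_a = √[μ(2/r₂ − 1/a_t)] = 7.4151 km/s.
Second burn Δv₂ = |v₂ − v_a| = 4.100 km/s.
Δv = Δv₁ + Δv₂ = 5.833 + 4.100 = 9.933 km/s.

Δv = 9.933 km/s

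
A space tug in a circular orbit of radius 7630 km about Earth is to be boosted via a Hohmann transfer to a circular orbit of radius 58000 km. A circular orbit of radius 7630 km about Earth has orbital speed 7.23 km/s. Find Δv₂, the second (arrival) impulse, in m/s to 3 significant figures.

Δv₂ = 1360 m/s

From the circular-orbit relation v² = μ/r at r = 7630 km: μ = v²r = (7.23)² × 7630 = 3.98842×10^5 km³/s².
The Hohmann ellipse has a_t = (r₁ + r₂)/2 = 32815 km.
Circular speed at r = 58000 km: v_c = √(μ/r) = 2.622 km/s.
Vis-viva on the transfer ellipse at r = 58000 km gives v_t = √[μ(2/r − 1/a_t)] = 1.264 km/s.
Δv₂ = |v_t − v_c| = |1.264 − 2.622| = 1.358 km/s.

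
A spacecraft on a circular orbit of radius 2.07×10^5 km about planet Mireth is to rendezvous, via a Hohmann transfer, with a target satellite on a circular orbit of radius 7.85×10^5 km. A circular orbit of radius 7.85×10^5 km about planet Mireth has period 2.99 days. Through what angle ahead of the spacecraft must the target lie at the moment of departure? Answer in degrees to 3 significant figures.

From Kepler's third law T² = 4π²r³/μ at r = 7.85×10^5 km, T = 2.99 days = 2.99 × 86400 s = 2.58336×10^5 s: μ = 4π²r³/T² = 2.86153×10^8 km³/s².
Semi-major axis of the transfer orbit: a_t = (2.070×10^5 + 7.850×10^5)/2 = 4.960×10^5 km.
The half-period of the transfer ellipse is t = π√(a_t³/μ) = 64874.3 s.
The target's mean motion on its circular orbit is ω₂ = √(μ/r₂³) = 2.43218×10^-5 rad/s.
Angle swept by the target during transfer: ω₂·t = 1.57786 rad = 90.40°.
The spacecraft traverses 180° on the transfer ellipse, so the target must lead by 180° − 90.40° = 89.6°.

φ = 89.6°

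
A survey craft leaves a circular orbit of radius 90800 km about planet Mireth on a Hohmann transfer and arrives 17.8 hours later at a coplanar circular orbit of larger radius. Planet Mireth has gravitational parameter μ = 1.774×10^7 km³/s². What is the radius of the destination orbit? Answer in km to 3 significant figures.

r₂ = 2.99×10^5 km

Transfer time t = 17.8 hours = 64080 s, and t = π√(a_t³/μ).
So a_t = (μ t²/π²)^(1/3) = (1.774×10^7 × (64080)² / π²)^(1/3) = 1.9470×10^5 km.
Since a_t = (r₁ + r₂)/2, r₂ = 2a_t − r₁ = 2×1.9470×10^5 − 90800 = 2.986×10^5 km.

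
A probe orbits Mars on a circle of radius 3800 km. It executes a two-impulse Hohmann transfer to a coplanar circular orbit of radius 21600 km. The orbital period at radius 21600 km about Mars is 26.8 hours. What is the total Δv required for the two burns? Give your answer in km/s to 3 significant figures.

Δv = 1.66 km/s

From Kepler's third law T² = 4π²r³/μ at r = 21600 km, T = 26.8 hours = 26.8 × 3600 s = 96480 s: μ = 4π²r³/T² = 42741.2 km³/s².
Transfer-ellipse semi-major axis a_t = (r₁ + r₂)/2 = (3800 + 21600)/2 = 12700 km.
Circular speed at r₁: v₁ = √(μ/r₁) = √(42741.2/3800) = 3.354 km/s.
On the transfer ellipse at r₁, vis-viva equation gives v_p = √[μ(2/r₁ − 1/a_t)] = 4.374 km/s.
First burn Δv₁ = |v_p − v₁| = 1.020 km/s.
At r₂, v₂ = √(μ/r₂) = 1.4067 km/s.
Transfer-orbit speed at r₂: v_a = √[μ(2/r₂ − 1/a_t)] = 0.76946 km/s.
Second burn Δv₂ = |v₂ − v_a| = 0.6372 km/s.
Δv = Δv₁ + Δv₂ = 1.020 + 0.6372 = 1.657 km/s.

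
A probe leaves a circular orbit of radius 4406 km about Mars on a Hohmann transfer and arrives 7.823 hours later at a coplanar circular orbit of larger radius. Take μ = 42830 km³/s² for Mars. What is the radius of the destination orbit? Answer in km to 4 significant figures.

Transfer time t = 7.823 hours = 28162.8 s, and t = π√(a_t³/μ).
So a_t = (μ t²/π²)^(1/3) = (42830 × (28162.8)² / π²)^(1/3) = 15098 km.
Since a_t = (r₁ + r₂)/2, r₂ = 2a_t − r₁ = 2×15098 − 4406 = 25790 km.

r₂ = 25790 km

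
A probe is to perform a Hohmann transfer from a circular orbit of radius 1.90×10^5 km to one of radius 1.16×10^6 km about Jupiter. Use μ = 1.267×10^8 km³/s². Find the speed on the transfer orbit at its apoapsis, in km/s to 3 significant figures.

v = 5.54 km/s

Transfer-ellipse semi-major axis a_t = (r₁ + r₂)/2 = (1.900×10^5 + 1.160×10^6)/2 = 6.750×10^5 km.
At apoapsis, r = 1.160×10^6 km.
From the vis-viva equation, v = √[μ(2/r − 1/a_t)] = 5.545 km/s.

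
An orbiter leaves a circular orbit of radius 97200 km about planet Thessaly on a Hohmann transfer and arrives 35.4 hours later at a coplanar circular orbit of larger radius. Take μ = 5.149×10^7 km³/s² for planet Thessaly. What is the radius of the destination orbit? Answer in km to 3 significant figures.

Transfer time t = 35.4 hours = 1.2744×10^5 s, and t = π√(a_t³/μ).
So a_t = (μ t²/π²)^(1/3) = (5.149×10^7 × (1.2744×10^5)² / π²)^(1/3) = 4.3922×10^5 km.
Since a_t = (r₁ + r₂)/2, r₂ = 2a_t − r₁ = 2×4.3922×10^5 − 97200 = 7.8124×10^5 km.

r₂ = 7.81×10^5 km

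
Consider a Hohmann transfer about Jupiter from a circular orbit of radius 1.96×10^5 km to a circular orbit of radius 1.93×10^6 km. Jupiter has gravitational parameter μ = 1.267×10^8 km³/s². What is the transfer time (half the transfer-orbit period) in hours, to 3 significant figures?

Semi-major axis of the transfer orbit: a_t = (1.960×10^5 + 1.930×10^6)/2 = 1.063×10^6 km.
Half the transfer-orbit period gives t = π√(a_t³/μ) = 3.059×10^5 s.
Converting: 3.059×10^5 s ÷ 3600 s/hour = 85.0 hours.

t = 85.0 hours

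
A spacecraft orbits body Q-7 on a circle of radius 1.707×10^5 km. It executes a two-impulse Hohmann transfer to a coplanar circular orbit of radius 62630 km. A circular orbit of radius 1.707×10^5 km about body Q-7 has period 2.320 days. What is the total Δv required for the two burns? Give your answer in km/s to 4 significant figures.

From Kepler's third law T² = 4π²r³/μ at r = 1.707×10^5 km, T = 2.320 days = 2.320 × 86400 s = 2.00448×10^5 s: μ = 4π²r³/T² = 4.88716×10^6 km³/s².
Transfer-ellipse semi-major axis a_t = (r₁ + r₂)/2 = (1.707×10^5 + 62630)/2 = 1.16665×10^5 km.
Circular speed at r₁: v₁ = √(μ/r₁) = √(4.88716×10^6/1.707×10^5) = 5.3507 km/s.
Transfer-orbit speed at r₁ (vis-viva): v_a = √[μ(2/r₁ − 1/a_t)] = 3.9204 km/s.
First burn Δv₁ = |v_a − v₁| = 1.430 km/s.
Circular speed at r₂: v₂ = √(μ/r₂) = 8.83359 km/s.
Transfer-orbit speed at r₂: v_p = √[μ(2/r₂ − 1/a_t)] = 10.6852 km/s.
Second burn Δv₂ = |v₂ − v_p| = 1.852 km/s.
Total Δv = Δv₁ + Δv₂ = 3.282 km/s.

Δv = 3.282 km/s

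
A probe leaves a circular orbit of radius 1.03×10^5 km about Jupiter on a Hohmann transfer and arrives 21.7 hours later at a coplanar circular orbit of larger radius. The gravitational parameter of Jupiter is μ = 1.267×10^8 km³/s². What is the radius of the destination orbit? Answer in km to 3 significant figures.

r₂ = 7.53×10^5 km

Transfer time t = 21.7 hours = 78120 s, and t = π√(a_t³/μ).
So a_t = (μ t²/π²)^(1/3) = (1.267×10^8 × (78120)² / π²)^(1/3) = 4.2789×10^5 km.
Since a_t = (r₁ + r₂)/2, r₂ = 2a_t − r₁ = 2×4.2789×10^5 − 1.030×10^5 = 7.5278×10^5 km.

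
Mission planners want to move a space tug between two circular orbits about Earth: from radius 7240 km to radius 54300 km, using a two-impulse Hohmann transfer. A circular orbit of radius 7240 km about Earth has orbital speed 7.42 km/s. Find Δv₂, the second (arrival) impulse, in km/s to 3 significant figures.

From the circular-orbit relation v² = μ/r at r = 7240 km: μ = v²r = (7.42)² × 7240 = 3.98608×10^5 km³/s².
Transfer-ellipse semi-major axis a_t = (r₁ + r₂)/2 = (7240 + 54300)/2 = 30770 km.
On the circular orbit at r = 54300 km, v_c = √(μ/r) = 2.709 km/s.
Transfer-orbit speed at the same r (vis-viva, a = a_t): v_t = √[μ(2/r − 1/a_t)] = 1.314 km/s.
Δv₂ = |v_t − v_c| = |1.314 − 2.709| = 1.395 km/s.

Δv₂ = 1.40 km/s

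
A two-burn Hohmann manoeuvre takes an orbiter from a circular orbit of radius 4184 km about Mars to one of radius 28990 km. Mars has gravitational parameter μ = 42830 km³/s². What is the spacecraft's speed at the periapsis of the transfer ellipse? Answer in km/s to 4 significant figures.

The Hohmann ellipse has a_t = (r₁ + r₂)/2 = 16587 km.
The periapsis of the transfer ellipse is at r = 4184 km.
Applying v² = μ(2/r − 1/a_t): v = 4.230 km/s.

v = 4.230 km/s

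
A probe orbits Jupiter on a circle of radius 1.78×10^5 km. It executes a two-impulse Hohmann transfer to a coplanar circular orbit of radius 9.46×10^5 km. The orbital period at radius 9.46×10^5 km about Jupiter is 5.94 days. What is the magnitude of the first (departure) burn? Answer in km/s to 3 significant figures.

From Kepler's third law T² = 4π²r³/μ at r = 9.46×10^5 km, T = 5.94 days = 5.94 × 86400 s = 5.13216×10^5 s: μ = 4π²r³/T² = 1.26892×10^8 km³/s².
The Hohmann ellipse has a_t = (r₁ + r₂)/2 = 5.620×10^5 km.
Circular speed at r = 1.780×10^5 km: v_c = √(μ/r) = 26.6997 km/s.
Transfer-orbit speed at the same r (vis-viva, a = a_t): v_t = √[μ(2/r − 1/a_t)] = 34.6405 km/s.
Δv₁ = |v_t − v_c| = |34.6405 − 26.6997| = 7.941 km/s.

Δv₁ = 7.94 km/s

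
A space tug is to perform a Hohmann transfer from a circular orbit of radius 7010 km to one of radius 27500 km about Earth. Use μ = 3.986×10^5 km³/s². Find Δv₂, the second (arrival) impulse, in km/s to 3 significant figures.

Transfer-ellipse semi-major axis a_t = (r₁ + r₂)/2 = (7010 + 27500)/2 = 17255 km.
Circular speed at r = 27500 km: v_c = √(μ/r) = 3.8072 km/s.
Transfer-orbit speed at the same r (vis-viva, a = a_t): v_t = √[μ(2/r − 1/a_t)] = 2.4266 km/s.
Δv₂ = |v_t − v_c| = |2.4266 − 3.8072| = 1.381 km/s.

Δv₂ = 1.38 km/s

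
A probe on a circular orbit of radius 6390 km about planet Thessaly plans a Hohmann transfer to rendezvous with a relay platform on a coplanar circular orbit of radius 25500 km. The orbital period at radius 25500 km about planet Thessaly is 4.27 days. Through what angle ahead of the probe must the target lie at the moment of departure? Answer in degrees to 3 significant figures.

From Kepler's third law T² = 4π²r³/μ at r = 25500 km, T = 4.27 days = 4.27 × 86400 s = 3.68928×10^5 s: μ = 4π²r³/T² = 4809.47 km³/s².
Semi-major axis of the transfer orbit: a_t = (6390 + 25500)/2 = 15945 km.
The half-period of the transfer ellipse is t = π√(a_t³/μ) = 91209 s.
Target angular speed ω₂ = √(μ/r₂³) = 1.7031×10^-5 rad/s.
Angle swept by the target during transfer: ω₂·t = 1.5534 rad = 89.00°.
Arrival is 180° from departure on the ellipse, so φ = 180° − 89.00° = 91.0°.

φ = 91.0°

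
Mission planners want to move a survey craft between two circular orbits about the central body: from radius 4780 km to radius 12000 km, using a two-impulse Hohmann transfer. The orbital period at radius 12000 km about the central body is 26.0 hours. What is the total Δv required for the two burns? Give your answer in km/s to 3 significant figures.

Δv = 0.448 km/s

From Kepler's third law T² = 4π²r³/μ at r = 12000 km, T = 26.0 hours = 26.0 × 3600 s = 93600 s: μ = 4π²r³/T² = 7786.67 km³/s².
Transfer-ellipse semi-major axis a_t = (r₁ + r₂)/2 = (4780 + 12000)/2 = 8390 km.
Circular speed at r₁: v₁ = √(μ/r₁) = √(7786.67/4780) = 1.2763 km/s.
On the transfer ellipse at r₁, vis-viva gives v_p = √[μ(2/r₁ − 1/a_t)] = 1.5264 km/s.
First burn Δv₁ = |v_p − v₁| = 0.2501 km/s.
Circular speed at r₂: v₂ = √(μ/r₂) = 0.8055 km/s.
Transfer-orbit speed at r₂: v_a = √[μ(2/r₂ − 1/a_t)] = 0.6080 km/s.
Second burn Δv₂ = |v₂ − v_a| = 0.1975 km/s.
Δv = Δv₁ + Δv₂ = 0.2501 + 0.1975 = 0.4476 km/s.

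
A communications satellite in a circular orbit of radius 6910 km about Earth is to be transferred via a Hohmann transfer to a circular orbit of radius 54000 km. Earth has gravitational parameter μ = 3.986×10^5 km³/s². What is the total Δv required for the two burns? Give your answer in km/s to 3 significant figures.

Transfer-ellipse semi-major axis a_t = (r₁ + r₂)/2 = (6910 + 54000)/2 = 30455 km.
At r₁ the circular-orbit speed is v₁ = √(μ/r₁) = 7.5950 km/s.
Transfer-orbit speed at r₁ (vis-viva equation): v_p = √[μ(2/r₁ − 1/a_t)] = 10.113 km/s.
First burn Δv₁ = |v_p − v₁| = 2.518 km/s.
Circular speed at r₂: v₂ = √(μ/r₂) = 2.717 km/s.
Transfer-orbit speed at r₂: v_a = √[μ(2/r₂ − 1/a_t)] = 1.294 km/s.
Second burn Δv₂ = |v₂ − v_a| = 1.423 km/s.
Δv = Δv₁ + Δv₂ = 2.518 + 1.423 = 3.941 km/s.

Δv = 3.94 km/s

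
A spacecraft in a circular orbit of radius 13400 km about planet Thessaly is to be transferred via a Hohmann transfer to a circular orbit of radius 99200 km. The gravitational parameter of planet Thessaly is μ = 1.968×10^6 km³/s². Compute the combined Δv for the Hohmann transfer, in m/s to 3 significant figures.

Δv = 6250 m/s

Transfer-ellipse semi-major axis a_t = (r₁ + r₂)/2 = (13400 + 99200)/2 = 56300 km.
At r₁ the circular-orbit speed is v₁ = √(μ/r₁) = 12.119 km/s.
On the transfer ellipse at r₁, vis-viva gives v_p = √[μ(2/r₁ − 1/a_t)] = 16.087 km/s.
First burn Δv₁ = |v_p − v₁| = 3.968 km/s.
Circular speed at r₂: v₂ = √(μ/r₂) = 4.454 km/s.
Transfer-orbit speed at r₂: v_a = √[μ(2/r₂ − 1/a_t)] = 2.173 km/s.
Second burn Δv₂ = |v₂ − v_a| = 2.281 km/s.
Total Δv = Δv₁ + Δv₂ = 6.249 km/s.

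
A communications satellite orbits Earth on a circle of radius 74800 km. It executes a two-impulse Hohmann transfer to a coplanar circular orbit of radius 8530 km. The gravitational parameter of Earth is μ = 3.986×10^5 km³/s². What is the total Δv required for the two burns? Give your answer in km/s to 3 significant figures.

Δv = 3.59 km/s

The Hohmann ellipse has a_t = (r₁ + r₂)/2 = 41665 km.
At r₁ the circular-orbit speed is v₁ = √(μ/r₁) = 2.308 km/s.
Transfer-orbit speed at r₁ (vis-viva equation): v_a = √[μ(2/r₁ − 1/a_t)] = 1.044 km/s.
First burn Δv₁ = |v_a − v₁| = 1.264 km/s.
Circular speed at r₂: v₂ = √(μ/r₂) = 6.836 km/s.
Transfer-orbit speed at r₂: v_p = √[μ(2/r₂ − 1/a_t)] = 9.159 km/s.
Second burn Δv₂ = |v₂ − v_p| = 2.323 km/s.
Total Δv = Δv₁ + Δv₂ = 3.587 km/s.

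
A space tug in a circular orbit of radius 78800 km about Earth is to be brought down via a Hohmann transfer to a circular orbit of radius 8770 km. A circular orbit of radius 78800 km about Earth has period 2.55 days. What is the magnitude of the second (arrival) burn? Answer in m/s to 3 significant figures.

Δv₂ = 2300 m/s

From Kepler's third law T² = 4π²r³/μ at r = 78800 km, T = 2.55 days = 2.55 × 86400 s = 2.2032×10^5 s: μ = 4π²r³/T² = 3.97952×10^5 km³/s².
Semi-major axis of the transfer orbit: a_t = (78800 + 8770)/2 = 43785 km.
Circular speed at r = 8770 km: v_c = √(μ/r) = 6.736 km/s.
Transfer-orbit speed at the same r (vis-viva, a = a_t): v_t = √[μ(2/r − 1/a_t)] = 9.037 km/s.
Δv₂ = |v_t − v_c| = |9.037 − 6.736| = 2.301 km/s.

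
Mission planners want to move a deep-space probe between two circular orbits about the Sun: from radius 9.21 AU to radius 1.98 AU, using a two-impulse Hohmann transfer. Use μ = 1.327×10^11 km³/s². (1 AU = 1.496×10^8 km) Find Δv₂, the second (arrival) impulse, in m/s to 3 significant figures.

In km: r₁ = 9.21 × 1.496×10^8 = 1.377816×10^9 km; r₂ = 1.98 × 1.496×10^8 = 2.96208×10^8 km.
The Hohmann ellipse has a_t = (r₁ + r₂)/2 = 8.37012×10^8 km.
Circular speed at r = 2.96208×10^8 km: v_c = √(μ/r) = 21.17 km/s.
Transfer-orbit speed at the same r (vis-viva, a = a_t): v_t = √[μ(2/r − 1/a_t)] = 27.16 km/s.
Δv₂ = |v_t − v_c| = |27.16 − 21.17| = 5.990 km/s.

Δv₂ = 5990 m/s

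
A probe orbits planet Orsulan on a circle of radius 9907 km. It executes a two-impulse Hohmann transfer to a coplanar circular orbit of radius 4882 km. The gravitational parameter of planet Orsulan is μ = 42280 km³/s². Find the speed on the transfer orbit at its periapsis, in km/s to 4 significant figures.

v = 3.406 km/s

Transfer-ellipse semi-major axis a_t = (r₁ + r₂)/2 = (9907 + 4882)/2 = 7394.5 km.
The periapsis of the transfer ellipse is at r = 4882 km.
Vis-viva: v = √[μ(2/r − 1/a_t)] = √[42280 × (2/4882 − 1/7394.5)] = 3.406 km/s.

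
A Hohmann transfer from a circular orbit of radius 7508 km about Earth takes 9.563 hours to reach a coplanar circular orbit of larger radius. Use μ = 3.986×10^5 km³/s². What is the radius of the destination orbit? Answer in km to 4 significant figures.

Transfer time t = 9.563 hours = 34426.8 s, and t = π√(a_t³/μ).
So a_t = (μ t²/π²)^(1/3) = (3.986×10^5 × (34426.8)² / π²)^(1/3) = 36309 km.
Since a_t = (r₁ + r₂)/2, r₂ = 2a_t − r₁ = 2×36309 − 7508 = 65110 km.

r₂ = 65110 km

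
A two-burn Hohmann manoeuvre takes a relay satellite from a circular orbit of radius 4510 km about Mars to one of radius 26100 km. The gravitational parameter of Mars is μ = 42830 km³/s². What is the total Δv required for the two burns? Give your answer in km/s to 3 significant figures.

Δv = 1.53 km/s

The Hohmann ellipse has a_t = (r₁ + r₂)/2 = 15305 km.
Circular speed at r₁: v₁ = √(μ/r₁) = √(42830/4510) = 3.0817 km/s.
On the transfer ellipse at r₁, v² = μ(2/r − 1/a) gives v_p = √[μ(2/r₁ − 1/a_t)] = 4.0243 km/s.
First burn Δv₁ = |v_p − v₁| = 0.9426 km/s.
Circular speed at r₂: v₂ = √(μ/r₂) = 1.281 km/s.
Transfer-orbit speed at r₂: v_a = √[μ(2/r₂ − 1/a_t)] = 0.6954 km/s.
Second burn Δv₂ = |v₂ − v_a| = 0.5856 km/s.
Total Δv = Δv₁ + Δv₂ = 1.528 km/s.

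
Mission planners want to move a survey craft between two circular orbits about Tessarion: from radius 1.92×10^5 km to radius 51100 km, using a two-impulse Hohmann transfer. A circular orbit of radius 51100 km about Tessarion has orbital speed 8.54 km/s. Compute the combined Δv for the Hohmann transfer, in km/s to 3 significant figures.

From the circular-orbit relation v² = μ/r at r = 51100 km: μ = v²r = (8.54)² × 51100 = 3.72680×10^6 km³/s².
Transfer-ellipse semi-major axis a_t = (r₁ + r₂)/2 = (1.920×10^5 + 51100)/2 = 1.2155×10^5 km.
At r₁ the circular-orbit speed is v₁ = √(μ/r₁) = 4.406 km/s.
Transfer-orbit speed at r₁ (vis-viva): v_a = √[μ(2/r₁ − 1/a_t)] = 2.857 km/s.
First burn Δv₁ = |v_a − v₁| = 1.549 km/s.
Circular speed at r₂: v₂ = √(μ/r₂) = 8.5400 km/s.
Transfer-orbit speed at r₂: v_p = √[μ(2/r₂ − 1/a_t)] = 10.733 km/s.
Second burn Δv₂ = |v₂ − v_p| = 2.193 km/s.
Total Δv = Δv₁ + Δv₂ = 3.742 km/s.

Δv = 3.74 km/s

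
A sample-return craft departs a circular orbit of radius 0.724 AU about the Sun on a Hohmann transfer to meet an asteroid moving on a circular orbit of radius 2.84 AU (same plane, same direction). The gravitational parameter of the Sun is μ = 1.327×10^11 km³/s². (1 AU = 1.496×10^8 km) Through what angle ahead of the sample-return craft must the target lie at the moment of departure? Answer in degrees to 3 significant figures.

φ = 90.5°

In km: r₁ = 0.724 × 1.496×10^8 = 1.083104×10^8 km; r₂ = 2.84 × 1.496×10^8 = 4.24864×10^8 km.
The Hohmann ellipse has a_t = (r₁ + r₂)/2 = 2.665872×10^8 km.
Transfer time t = π√(a_t³/μ) = 3.7538×10^7 s.
The target's mean motion on its circular orbit is ω₂ = √(μ/r₂³) = 4.1597×10^-8 rad/s.
Angle swept by the target during transfer: ω₂·t = 1.5615 rad = 89.47°.
Arrival is 180° from departure on the ellipse, so φ = 180° − 89.47° = 90.5°.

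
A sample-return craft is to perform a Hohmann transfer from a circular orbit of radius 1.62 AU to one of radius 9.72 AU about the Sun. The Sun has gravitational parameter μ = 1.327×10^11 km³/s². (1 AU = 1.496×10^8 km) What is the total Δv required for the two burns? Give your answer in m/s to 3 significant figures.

Δv = 11700 m/s

In km: r₁ = 1.62 × 1.496×10^8 = 2.42352×10^8 km; r₂ = 9.72 × 1.496×10^8 = 1.454112×10^9 km.
The Hohmann ellipse has a_t = (r₁ + r₂)/2 = 8.48232×10^8 km.
At r₁ the circular-orbit speed is v₁ = √(μ/r₁) = 23.3998 km/s.
Transfer-orbit speed at r₁ (v² = μ(2/r − 1/a)): v_p = √[μ(2/r₁ − 1/a_t)] = 30.6375 km/s.
First burn Δv₁ = |v_p − v₁| = 7.2377 km/s.
At r₂, v₂ = √(μ/r₂) = 9.55293 km/s.
Transfer-orbit speed at r₂: v_a = √[μ(2/r₂ − 1/a_t)] = 5.10626 km/s.
Second burn Δv₂ = |v₂ − v_a| = 4.4467 km/s.
Δv = Δv₁ + Δv₂ = 7.2377 + 4.4467 = 11.68 km/s.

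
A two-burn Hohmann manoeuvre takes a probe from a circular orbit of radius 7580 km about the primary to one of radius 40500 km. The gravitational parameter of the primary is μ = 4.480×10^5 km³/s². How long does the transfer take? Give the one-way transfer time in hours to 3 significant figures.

t = 4.86 hours

Transfer-ellipse semi-major axis a_t = (r₁ + r₂)/2 = (7580 + 40500)/2 = 24040 km.
By Kepler's third law the transfer-orbit period is T = 2π√(a_t³/μ), so t = T/2 = 17490 s.
Converting: 17490 s ÷ 3600 s/hour = 4.86 hours.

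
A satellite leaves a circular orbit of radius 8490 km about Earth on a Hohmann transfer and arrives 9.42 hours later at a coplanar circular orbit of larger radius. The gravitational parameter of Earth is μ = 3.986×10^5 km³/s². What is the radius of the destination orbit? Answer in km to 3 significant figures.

r₂ = 63400 km

Transfer time t = 9.42 hours = 33912 s, and t = π√(a_t³/μ).
So a_t = (μ t²/π²)^(1/3) = (3.986×10^5 × (33912)² / π²)^(1/3) = 35946 km.
Since a_t = (r₁ + r₂)/2, r₂ = 2a_t − r₁ = 2×35946 − 8490 = 63402 km.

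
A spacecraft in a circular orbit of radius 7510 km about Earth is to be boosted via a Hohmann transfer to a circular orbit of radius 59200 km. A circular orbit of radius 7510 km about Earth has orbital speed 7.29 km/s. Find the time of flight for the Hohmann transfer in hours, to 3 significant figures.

From the circular-orbit relation v² = μ/r at r = 7510 km: μ = v²r = (7.29)² × 7510 = 3.99112×10^5 km³/s².
Semi-major axis of the transfer orbit: a_t = (7510 + 59200)/2 = 33355 km.
Transfer time t = π√(a_t³/μ) = π√((33355)³ / 3.99112×10^5) = 30290 s.
Converting: 30290 s ÷ 3600 s/hour = 8.41 hours.

t = 8.41 hours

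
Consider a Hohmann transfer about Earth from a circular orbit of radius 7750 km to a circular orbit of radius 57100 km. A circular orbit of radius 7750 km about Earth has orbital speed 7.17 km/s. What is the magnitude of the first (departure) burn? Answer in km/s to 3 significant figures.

Δv₁ = 2.34 km/s

From the circular-orbit relation v² = μ/r at r = 7750 km: μ = v²r = (7.17)² × 7750 = 3.98419×10^5 km³/s².
Transfer-ellipse semi-major axis a_t = (r₁ + r₂)/2 = (7750 + 57100)/2 = 32425 km.
Circular speed at r = 7750 km: v_c = √(μ/r) = 7.170 km/s.
Vis-viva on the transfer ellipse at r = 7750 km gives v_t = √[μ(2/r − 1/a_t)] = 9.515 km/s.
Δv₁ = |v_t − v_c| = |9.515 − 7.170| = 2.345 km/s.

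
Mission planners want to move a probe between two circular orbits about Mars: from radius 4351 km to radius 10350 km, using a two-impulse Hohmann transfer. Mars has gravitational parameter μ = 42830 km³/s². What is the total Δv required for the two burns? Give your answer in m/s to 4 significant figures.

Δv = 1055 m/s

Semi-major axis of the transfer orbit: a_t = (4351 + 10350)/2 = 7350.5 km.
Circular speed at r₁: v₁ = √(μ/r₁) = √(42830/4351) = 3.1375 km/s.
Transfer-orbit speed at r₁ (vis-viva equation): v_p = √[μ(2/r₁ − 1/a_t)] = 3.7230 km/s.
First burn Δv₁ = |v_p − v₁| = 0.5855 km/s.
At r₂, v₂ = √(μ/r₂) = 2.03425 km/s.
Transfer-orbit speed at r₂: v_a = √[μ(2/r₂ − 1/a_t)] = 1.56509 km/s.
Second burn Δv₂ = |v₂ − v_a| = 0.4692 km/s.
Δv = Δv₁ + Δv₂ = 0.5855 + 0.4692 = 1.055 km/s.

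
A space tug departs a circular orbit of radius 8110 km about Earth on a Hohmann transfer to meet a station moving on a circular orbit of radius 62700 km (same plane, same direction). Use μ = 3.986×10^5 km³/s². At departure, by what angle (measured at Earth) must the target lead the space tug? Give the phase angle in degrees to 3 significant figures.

The Hohmann ellipse has a_t = (r₁ + r₂)/2 = 35405 km.
Transfer time t = π√(a_t³/μ) = 33150 s.
The target's mean motion on its circular orbit is ω₂ = √(μ/r₂³) = 4.021×10^-5 rad/s.
Angle swept by the target during transfer: ω₂·t = 1.333 rad = 76.38°.
The space tug traverses 180° on the transfer ellipse, so the target must lead by 180° − 76.38° = 104°.

φ = 104°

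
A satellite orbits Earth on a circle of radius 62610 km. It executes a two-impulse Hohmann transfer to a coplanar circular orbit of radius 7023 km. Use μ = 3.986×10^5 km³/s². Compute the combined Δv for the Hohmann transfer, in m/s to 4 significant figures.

Transfer-ellipse semi-major axis a_t = (r₁ + r₂)/2 = (62610 + 7023)/2 = 34816.5 km.
Circular speed at r₁: v₁ = √(μ/r₁) = √(3.986×10^5/62610) = 2.523 km/s.
On the transfer ellipse at r₁, v² = μ(2/r − 1/a) gives v_a = √[μ(2/r₁ − 1/a_t)] = 1.133 km/s.
First burn Δv₁ = |v_a − v₁| = 1.390 km/s.
Circular speed at r₂: v₂ = √(μ/r₂) = 7.5337 km/s.
Transfer-orbit speed at r₂: v_p = √[μ(2/r₂ − 1/a_t)] = 10.103 km/s.
Second burn Δv₂ = |v₂ − v_p| = 2.569 km/s.
Δv = Δv₁ + Δv₂ = 1.390 + 2.569 = 3.959 km/s.

Δv = 3959 m/s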